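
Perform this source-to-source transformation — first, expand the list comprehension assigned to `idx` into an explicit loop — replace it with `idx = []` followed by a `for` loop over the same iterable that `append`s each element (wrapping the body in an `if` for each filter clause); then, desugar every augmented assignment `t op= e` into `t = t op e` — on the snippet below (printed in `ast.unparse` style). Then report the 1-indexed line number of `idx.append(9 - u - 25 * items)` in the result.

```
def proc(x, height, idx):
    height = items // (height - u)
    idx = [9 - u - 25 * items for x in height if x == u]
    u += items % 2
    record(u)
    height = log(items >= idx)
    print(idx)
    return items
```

6

Transformed code:
def proc(x, height, idx):
    height = items // (height - u)
    idx = []
    for x in height:
        if x == u:
            idx.append(9 - u - 25 * items)
    u = u + items % 2
    record(u)
    height = log(items >= idx)
    print(idx)
    return items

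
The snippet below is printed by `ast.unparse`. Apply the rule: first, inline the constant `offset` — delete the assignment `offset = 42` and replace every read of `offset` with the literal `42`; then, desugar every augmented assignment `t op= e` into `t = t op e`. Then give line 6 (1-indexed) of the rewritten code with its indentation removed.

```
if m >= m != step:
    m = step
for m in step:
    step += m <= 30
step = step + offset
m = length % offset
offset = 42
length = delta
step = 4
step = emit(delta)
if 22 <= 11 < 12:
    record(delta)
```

Transformed code:
if m >= m != step:
    m = step
for m in step:
    step = step + (m <= 30)
step = step + 42
m = length % 42
length = delta
step = 4
step = emit(delta)
if 22 <= 11 < 12:
    record(delta)

m = length % 42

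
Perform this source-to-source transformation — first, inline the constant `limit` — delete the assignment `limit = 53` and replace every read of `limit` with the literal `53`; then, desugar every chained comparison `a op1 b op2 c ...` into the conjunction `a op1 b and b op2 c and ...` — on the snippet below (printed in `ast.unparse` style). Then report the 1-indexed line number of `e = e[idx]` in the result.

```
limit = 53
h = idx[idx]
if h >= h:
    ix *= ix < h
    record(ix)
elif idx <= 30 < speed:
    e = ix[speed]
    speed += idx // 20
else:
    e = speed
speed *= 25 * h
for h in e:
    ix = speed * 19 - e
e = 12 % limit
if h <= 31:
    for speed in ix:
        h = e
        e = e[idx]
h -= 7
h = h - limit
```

Transformed code:
h = idx[idx]
if h >= h:
    ix *= ix < h
    record(ix)
elif idx <= 30 and 30 < speed:
    e = ix[speed]
    speed += idx // 20
else:
    e = speed
speed *= 25 * h
for h in e:
    ix = speed * 19 - e
e = 12 % 53
if h <= 31:
    for speed in ix:
        h = e
        e = e[idx]
h -= 7
h = h - 53

17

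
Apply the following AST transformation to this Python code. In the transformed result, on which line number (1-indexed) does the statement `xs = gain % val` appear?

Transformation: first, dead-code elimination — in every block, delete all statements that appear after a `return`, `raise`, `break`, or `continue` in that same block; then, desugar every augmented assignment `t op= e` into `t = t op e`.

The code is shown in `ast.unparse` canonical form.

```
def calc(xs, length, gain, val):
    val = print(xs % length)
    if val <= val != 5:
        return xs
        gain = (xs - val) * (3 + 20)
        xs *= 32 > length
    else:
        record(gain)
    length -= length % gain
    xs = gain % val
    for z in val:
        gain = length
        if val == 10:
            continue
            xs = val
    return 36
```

8

Transformed code:
def calc(xs, length, gain, val):
    val = print(xs % length)
    if val <= val != 5:
        return xs
    else:
        record(gain)
    length = length - length % gain
    xs = gain % val
    for z in val:
        gain = length
        if val == 10:
            continue
    return 36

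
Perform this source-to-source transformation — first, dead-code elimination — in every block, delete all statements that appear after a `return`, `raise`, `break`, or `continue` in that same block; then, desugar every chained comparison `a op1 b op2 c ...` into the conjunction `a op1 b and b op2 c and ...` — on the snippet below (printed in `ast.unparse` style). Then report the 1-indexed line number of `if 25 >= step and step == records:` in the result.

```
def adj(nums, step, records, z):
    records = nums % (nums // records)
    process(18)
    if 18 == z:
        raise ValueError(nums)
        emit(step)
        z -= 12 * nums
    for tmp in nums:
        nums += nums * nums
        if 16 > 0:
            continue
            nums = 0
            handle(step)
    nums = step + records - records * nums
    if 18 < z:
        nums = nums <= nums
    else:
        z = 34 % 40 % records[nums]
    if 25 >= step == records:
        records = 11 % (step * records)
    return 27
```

Transformed code:
def adj(nums, step, records, z):
    records = nums % (nums // records)
    process(18)
    if 18 == z:
        raise ValueError(nums)
    for tmp in nums:
        nums += nums * nums
        if 16 > 0:
            continue
    nums = step + records - records * nums
    if 18 < z:
        nums = nums <= nums
    else:
        z = 34 % 40 % records[nums]
    if 25 >= step and step == records:
        records = 11 % (step * records)
    return 27

15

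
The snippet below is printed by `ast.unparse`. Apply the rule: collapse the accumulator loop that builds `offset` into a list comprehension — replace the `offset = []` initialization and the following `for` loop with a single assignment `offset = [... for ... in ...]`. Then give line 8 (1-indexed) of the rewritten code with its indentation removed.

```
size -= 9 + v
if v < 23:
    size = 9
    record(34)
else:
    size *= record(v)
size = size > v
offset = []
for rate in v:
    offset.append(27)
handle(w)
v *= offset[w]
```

Transformed code:
size -= 9 + v
if v < 23:
    size = 9
    record(34)
else:
    size *= record(v)
size = size > v
offset = [27 for rate in v]
handle(w)
v *= offset[w]

offset = [27 for rate in v]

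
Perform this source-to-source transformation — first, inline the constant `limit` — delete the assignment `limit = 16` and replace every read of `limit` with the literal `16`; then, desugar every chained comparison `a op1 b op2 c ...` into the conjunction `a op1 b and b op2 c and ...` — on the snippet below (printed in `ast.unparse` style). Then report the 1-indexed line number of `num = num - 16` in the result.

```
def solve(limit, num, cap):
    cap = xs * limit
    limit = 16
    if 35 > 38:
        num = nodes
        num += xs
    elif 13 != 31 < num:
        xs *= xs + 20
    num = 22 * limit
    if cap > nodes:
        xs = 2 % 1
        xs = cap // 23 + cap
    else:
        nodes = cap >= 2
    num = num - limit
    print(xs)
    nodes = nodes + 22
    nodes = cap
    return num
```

Transformed code:
def solve(limit, num, cap):
    cap = xs * 16
    if 35 > 38:
        num = nodes
        num += xs
    elif 13 != 31 and 31 < num:
        xs *= xs + 20
    num = 22 * 16
    if cap > nodes:
        xs = 2 % 1
        xs = cap // 23 + cap
    else:
        nodes = cap >= 2
    num = num - 16
    print(xs)
    nodes = nodes + 22
    nodes = cap
    return num

14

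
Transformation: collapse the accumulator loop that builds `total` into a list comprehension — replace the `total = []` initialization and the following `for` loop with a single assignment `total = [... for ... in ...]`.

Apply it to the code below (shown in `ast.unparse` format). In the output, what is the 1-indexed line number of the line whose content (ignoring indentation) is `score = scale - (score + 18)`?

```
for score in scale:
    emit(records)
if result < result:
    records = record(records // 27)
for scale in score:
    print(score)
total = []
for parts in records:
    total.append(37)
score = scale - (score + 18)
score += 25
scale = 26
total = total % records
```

8

Transformed code:
for score in scale:
    emit(records)
if result < result:
    records = record(records // 27)
for scale in score:
    print(score)
total = [37 for parts in records]
score = scale - (score + 18)
score += 25
scale = 26
total = total % records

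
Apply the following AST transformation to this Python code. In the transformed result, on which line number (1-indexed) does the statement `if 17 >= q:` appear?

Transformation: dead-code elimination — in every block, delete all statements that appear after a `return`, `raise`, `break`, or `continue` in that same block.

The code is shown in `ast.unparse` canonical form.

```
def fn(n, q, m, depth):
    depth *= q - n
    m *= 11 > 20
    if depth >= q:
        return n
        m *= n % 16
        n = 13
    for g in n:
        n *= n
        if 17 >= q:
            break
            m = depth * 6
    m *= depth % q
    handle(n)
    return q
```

8

Transformed code:
def fn(n, q, m, depth):
    depth *= q - n
    m *= 11 > 20
    if depth >= q:
        return n
    for g in n:
        n *= n
        if 17 >= q:
            break
    m *= depth % q
    handle(n)
    return q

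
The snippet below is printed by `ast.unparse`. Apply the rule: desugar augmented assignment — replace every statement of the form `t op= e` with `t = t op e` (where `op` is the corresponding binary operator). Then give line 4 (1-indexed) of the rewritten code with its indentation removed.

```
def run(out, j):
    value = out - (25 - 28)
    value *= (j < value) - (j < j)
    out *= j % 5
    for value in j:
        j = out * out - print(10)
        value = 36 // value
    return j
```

out = out * (j % 5)

Transformed code:
def run(out, j):
    value = out - (25 - 28)
    value = value * ((j < value) - (j < j))
    out = out * (j % 5)
    for value in j:
        j = out * out - print(10)
        value = 36 // value
    return j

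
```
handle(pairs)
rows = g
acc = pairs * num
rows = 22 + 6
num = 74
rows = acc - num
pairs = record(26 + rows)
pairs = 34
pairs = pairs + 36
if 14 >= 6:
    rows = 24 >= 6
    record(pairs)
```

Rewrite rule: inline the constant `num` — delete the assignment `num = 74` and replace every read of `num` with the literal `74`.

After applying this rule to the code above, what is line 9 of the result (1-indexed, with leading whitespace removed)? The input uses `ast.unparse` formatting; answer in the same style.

Transformed code:
handle(pairs)
rows = g
acc = pairs * 74
rows = 22 + 6
rows = acc - 74
pairs = record(26 + rows)
pairs = 34
pairs = pairs + 36
if 14 >= 6:
    rows = 24 >= 6
    record(pairs)

if 14 >= 6:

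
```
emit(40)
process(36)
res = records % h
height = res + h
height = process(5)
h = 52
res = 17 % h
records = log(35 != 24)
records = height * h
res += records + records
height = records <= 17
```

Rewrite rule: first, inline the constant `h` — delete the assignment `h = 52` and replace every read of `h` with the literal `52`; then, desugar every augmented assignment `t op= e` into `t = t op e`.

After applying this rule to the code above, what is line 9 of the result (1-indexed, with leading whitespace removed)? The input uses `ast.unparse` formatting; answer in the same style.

Transformed code:
emit(40)
process(36)
res = records % 52
height = res + 52
height = process(5)
res = 17 % 52
records = log(35 != 24)
records = height * 52
res = res + (records + records)
height = records <= 17

res = res + (records + records)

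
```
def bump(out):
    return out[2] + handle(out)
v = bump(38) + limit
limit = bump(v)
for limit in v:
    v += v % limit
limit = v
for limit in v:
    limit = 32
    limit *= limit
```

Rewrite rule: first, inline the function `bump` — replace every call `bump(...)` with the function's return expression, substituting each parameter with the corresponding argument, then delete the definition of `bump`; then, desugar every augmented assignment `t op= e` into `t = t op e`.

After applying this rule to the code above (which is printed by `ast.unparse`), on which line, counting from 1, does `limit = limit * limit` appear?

8

Transformed code:
v = 38[2] + handle(38) + limit
limit = v[2] + handle(v)
for limit in v:
    v = v + v % limit
limit = v
for limit in v:
    limit = 32
    limit = limit * limit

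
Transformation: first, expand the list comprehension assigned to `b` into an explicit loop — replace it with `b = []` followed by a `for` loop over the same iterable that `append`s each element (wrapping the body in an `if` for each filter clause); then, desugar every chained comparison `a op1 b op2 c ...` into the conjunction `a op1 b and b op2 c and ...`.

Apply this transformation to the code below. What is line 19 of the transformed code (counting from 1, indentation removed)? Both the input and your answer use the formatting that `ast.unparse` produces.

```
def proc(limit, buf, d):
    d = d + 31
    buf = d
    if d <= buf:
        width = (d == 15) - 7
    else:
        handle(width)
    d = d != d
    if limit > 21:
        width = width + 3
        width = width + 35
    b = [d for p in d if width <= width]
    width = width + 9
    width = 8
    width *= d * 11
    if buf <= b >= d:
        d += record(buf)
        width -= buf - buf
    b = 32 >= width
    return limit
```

if buf <= b and b >= d:

Transformed code:
def proc(limit, buf, d):
    d = d + 31
    buf = d
    if d <= buf:
        width = (d == 15) - 7
    else:
        handle(width)
    d = d != d
    if limit > 21:
        width = width + 3
        width = width + 35
    b = []
    for p in d:
        if width <= width:
            b.append(d)
    width = width + 9
    width = 8
    width *= d * 11
    if buf <= b and b >= d:
        d += record(buf)
        width -= buf - buf
    b = 32 >= width
    return limit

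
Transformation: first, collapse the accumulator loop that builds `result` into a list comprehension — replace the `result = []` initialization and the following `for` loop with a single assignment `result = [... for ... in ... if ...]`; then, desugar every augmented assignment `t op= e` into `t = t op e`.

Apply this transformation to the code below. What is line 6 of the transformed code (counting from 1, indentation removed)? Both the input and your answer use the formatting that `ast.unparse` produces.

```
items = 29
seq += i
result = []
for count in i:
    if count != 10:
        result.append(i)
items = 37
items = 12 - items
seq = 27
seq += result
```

Transformed code:
items = 29
seq = seq + i
result = [i for count in i if count != 10]
items = 37
items = 12 - items
seq = 27
seq = seq + result

seq = 27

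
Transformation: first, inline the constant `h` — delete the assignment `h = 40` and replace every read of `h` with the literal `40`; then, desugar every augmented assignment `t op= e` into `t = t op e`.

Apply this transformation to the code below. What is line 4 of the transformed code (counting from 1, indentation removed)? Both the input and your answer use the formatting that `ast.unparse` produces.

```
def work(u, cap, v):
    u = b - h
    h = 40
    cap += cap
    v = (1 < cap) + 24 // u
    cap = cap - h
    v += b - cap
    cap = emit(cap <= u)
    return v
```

v = (1 < cap) + 24 // u

Transformed code:
def work(u, cap, v):
    u = b - 40
    cap = cap + cap
    v = (1 < cap) + 24 // u
    cap = cap - 40
    v = v + (b - cap)
    cap = emit(cap <= u)
    return v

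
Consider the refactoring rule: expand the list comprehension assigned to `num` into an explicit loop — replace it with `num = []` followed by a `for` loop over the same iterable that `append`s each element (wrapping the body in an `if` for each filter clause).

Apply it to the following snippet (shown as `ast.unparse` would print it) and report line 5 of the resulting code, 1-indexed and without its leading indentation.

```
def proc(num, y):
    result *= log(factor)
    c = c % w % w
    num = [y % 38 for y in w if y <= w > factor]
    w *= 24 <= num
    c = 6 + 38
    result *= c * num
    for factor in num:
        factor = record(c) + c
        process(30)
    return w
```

Transformed code:
def proc(num, y):
    result *= log(factor)
    c = c % w % w
    num = []
    for y in w:
        if y <= w > factor:
            num.append(y % 38)
    w *= 24 <= num
    c = 6 + 38
    result *= c * num
    for factor in num:
        factor = record(c) + c
        process(30)
    return w

for y in w:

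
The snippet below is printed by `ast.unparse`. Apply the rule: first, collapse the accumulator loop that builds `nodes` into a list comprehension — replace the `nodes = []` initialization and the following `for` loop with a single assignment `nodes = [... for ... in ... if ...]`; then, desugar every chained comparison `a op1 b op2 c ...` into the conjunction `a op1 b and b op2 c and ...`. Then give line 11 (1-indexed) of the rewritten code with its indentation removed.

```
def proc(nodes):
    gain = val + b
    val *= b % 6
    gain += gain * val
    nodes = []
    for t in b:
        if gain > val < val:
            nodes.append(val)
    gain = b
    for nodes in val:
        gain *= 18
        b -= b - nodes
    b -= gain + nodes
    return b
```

return b

Transformed code:
def proc(nodes):
    gain = val + b
    val *= b % 6
    gain += gain * val
    nodes = [val for t in b if gain > val and val < val]
    gain = b
    for nodes in val:
        gain *= 18
        b -= b - nodes
    b -= gain + nodes
    return b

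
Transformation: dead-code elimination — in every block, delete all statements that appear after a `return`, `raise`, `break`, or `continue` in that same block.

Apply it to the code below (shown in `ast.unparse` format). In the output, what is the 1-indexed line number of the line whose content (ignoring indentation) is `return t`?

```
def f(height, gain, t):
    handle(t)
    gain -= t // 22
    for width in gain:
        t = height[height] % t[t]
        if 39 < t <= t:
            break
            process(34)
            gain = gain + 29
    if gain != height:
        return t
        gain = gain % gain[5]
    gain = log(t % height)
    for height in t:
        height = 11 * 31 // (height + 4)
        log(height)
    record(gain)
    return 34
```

9

Transformed code:
def f(height, gain, t):
    handle(t)
    gain -= t // 22
    for width in gain:
        t = height[height] % t[t]
        if 39 < t <= t:
            break
    if gain != height:
        return t
    gain = log(t % height)
    for height in t:
        height = 11 * 31 // (height + 4)
        log(height)
    record(gain)
    return 34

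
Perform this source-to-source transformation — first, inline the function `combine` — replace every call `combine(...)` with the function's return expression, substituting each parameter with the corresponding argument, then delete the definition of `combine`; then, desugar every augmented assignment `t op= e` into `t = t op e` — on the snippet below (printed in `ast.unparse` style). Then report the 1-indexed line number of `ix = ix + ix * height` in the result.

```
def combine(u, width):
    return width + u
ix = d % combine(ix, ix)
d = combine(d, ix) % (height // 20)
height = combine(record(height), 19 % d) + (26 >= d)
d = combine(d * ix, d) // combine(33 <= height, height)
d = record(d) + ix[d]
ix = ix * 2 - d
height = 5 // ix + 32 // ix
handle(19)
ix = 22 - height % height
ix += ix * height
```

10

Transformed code:
ix = d % (ix + ix)
d = (ix + d) % (height // 20)
height = 19 % d + record(height) + (26 >= d)
d = (d + d * ix) // (height + (33 <= height))
d = record(d) + ix[d]
ix = ix * 2 - d
height = 5 // ix + 32 // ix
handle(19)
ix = 22 - height % height
ix = ix + ix * height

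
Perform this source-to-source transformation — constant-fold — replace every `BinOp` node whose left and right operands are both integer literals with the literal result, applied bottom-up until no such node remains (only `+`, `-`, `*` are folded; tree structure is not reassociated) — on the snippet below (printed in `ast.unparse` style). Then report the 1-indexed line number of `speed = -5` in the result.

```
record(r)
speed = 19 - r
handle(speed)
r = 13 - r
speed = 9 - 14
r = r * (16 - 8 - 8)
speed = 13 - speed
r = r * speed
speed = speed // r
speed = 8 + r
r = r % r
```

5

Transformed code:
record(r)
speed = 19 - r
handle(speed)
r = 13 - r
speed = -5
r = r * 0
speed = 13 - speed
r = r * speed
speed = speed // r
speed = 8 + r
r = r % r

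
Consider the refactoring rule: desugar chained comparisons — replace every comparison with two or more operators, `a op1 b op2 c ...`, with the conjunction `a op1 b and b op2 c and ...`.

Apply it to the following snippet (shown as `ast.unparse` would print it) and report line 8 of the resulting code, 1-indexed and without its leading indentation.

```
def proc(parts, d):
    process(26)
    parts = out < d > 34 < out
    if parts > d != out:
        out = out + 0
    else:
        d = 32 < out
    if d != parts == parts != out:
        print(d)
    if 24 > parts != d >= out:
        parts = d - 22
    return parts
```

Transformed code:
def proc(parts, d):
    process(26)
    parts = out < d and d > 34 and (34 < out)
    if parts > d and d != out:
        out = out + 0
    else:
        d = 32 < out
    if d != parts and parts == parts and (parts != out):
        print(d)
    if 24 > parts and parts != d and (d >= out):
        parts = d - 22
    return parts

if d != parts and parts == parts and (parts != out):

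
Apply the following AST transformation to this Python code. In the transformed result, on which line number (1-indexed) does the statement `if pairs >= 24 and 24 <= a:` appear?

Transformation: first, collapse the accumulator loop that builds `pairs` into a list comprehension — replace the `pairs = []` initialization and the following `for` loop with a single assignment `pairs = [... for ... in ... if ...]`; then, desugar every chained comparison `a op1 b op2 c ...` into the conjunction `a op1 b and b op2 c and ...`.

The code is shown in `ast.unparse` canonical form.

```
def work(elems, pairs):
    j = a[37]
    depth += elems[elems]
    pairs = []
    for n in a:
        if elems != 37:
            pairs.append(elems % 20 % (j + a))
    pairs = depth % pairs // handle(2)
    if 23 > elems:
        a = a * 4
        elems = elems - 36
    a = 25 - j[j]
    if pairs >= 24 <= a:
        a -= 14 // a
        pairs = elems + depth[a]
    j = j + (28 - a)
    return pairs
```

10

Transformed code:
def work(elems, pairs):
    j = a[37]
    depth += elems[elems]
    pairs = [elems % 20 % (j + a) for n in a if elems != 37]
    pairs = depth % pairs // handle(2)
    if 23 > elems:
        a = a * 4
        elems = elems - 36
    a = 25 - j[j]
    if pairs >= 24 and 24 <= a:
        a -= 14 // a
        pairs = elems + depth[a]
    j = j + (28 - a)
    return pairs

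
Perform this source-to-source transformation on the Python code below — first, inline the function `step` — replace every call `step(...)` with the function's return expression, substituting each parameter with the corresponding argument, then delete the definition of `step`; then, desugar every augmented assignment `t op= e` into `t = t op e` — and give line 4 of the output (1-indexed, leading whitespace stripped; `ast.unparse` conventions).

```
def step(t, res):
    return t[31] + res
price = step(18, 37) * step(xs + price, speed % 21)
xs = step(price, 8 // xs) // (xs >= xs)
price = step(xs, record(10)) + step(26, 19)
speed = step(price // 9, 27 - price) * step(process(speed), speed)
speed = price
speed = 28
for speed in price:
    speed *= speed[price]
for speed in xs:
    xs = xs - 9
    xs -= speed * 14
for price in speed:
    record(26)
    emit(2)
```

speed = ((price // 9)[31] + (27 - price)) * (process(speed)[31] + speed)

Transformed code:
price = (18[31] + 37) * ((xs + price)[31] + speed % 21)
xs = (price[31] + 8 // xs) // (xs >= xs)
price = xs[31] + record(10) + (26[31] + 19)
speed = ((price // 9)[31] + (27 - price)) * (process(speed)[31] + speed)
speed = price
speed = 28
for speed in price:
    speed = speed * speed[price]
for speed in xs:
    xs = xs - 9
    xs = xs - speed * 14
for price in speed:
    record(26)
    emit(2)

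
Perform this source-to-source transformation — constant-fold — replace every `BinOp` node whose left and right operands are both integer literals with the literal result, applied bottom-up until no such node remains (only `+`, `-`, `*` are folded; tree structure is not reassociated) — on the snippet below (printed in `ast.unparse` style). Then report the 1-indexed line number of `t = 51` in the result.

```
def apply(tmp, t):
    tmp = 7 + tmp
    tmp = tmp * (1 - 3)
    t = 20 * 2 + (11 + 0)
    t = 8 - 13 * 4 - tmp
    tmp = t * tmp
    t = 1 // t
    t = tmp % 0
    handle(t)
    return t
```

4

Transformed code:
def apply(tmp, t):
    tmp = 7 + tmp
    tmp = tmp * -2
    t = 51
    t = -44 - tmp
    tmp = t * tmp
    t = 1 // t
    t = tmp % 0
    handle(t)
    return t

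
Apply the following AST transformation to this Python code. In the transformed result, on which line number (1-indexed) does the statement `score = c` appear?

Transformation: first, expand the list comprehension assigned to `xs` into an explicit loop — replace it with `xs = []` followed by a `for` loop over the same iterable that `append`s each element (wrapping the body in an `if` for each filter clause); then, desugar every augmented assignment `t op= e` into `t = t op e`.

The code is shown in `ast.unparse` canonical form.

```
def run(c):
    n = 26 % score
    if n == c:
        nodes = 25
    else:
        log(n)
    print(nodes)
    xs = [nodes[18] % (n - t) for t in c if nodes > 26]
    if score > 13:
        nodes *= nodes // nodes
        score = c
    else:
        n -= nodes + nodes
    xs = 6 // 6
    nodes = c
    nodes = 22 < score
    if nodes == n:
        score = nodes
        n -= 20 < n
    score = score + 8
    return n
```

Transformed code:
def run(c):
    n = 26 % score
    if n == c:
        nodes = 25
    else:
        log(n)
    print(nodes)
    xs = []
    for t in c:
        if nodes > 26:
            xs.append(nodes[18] % (n - t))
    if score > 13:
        nodes = nodes * (nodes // nodes)
        score = c
    else:
        n = n - (nodes + nodes)
    xs = 6 // 6
    nodes = c
    nodes = 22 < score
    if nodes == n:
        score = nodes
        n = n - (20 < n)
    score = score + 8
    return n

14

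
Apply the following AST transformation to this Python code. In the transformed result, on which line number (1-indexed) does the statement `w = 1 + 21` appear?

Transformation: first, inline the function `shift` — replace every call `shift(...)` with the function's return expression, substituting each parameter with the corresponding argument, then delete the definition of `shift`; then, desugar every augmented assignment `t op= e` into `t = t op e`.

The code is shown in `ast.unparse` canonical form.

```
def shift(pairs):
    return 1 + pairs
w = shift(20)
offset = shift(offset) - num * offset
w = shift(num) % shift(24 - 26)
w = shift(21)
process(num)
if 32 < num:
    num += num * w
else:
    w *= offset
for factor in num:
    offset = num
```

Transformed code:
w = 1 + 20
offset = 1 + offset - num * offset
w = (1 + num) % (1 + (24 - 26))
w = 1 + 21
process(num)
if 32 < num:
    num = num + num * w
else:
    w = w * offset
for factor in num:
    offset = num

4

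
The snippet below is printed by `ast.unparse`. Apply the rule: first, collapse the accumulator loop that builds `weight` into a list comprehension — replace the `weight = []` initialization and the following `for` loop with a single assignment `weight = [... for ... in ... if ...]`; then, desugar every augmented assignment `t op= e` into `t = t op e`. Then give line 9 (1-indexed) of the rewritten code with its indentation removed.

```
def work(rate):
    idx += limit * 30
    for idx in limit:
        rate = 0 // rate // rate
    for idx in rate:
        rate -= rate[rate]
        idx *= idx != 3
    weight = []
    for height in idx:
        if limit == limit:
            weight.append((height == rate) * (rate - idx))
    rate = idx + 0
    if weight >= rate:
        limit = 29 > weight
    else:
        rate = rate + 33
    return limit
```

rate = idx + 0

Transformed code:
def work(rate):
    idx = idx + limit * 30
    for idx in limit:
        rate = 0 // rate // rate
    for idx in rate:
        rate = rate - rate[rate]
        idx = idx * (idx != 3)
    weight = [(height == rate) * (rate - idx) for height in idx if limit == limit]
    rate = idx + 0
    if weight >= rate:
        limit = 29 > weight
    else:
        rate = rate + 33
    return limit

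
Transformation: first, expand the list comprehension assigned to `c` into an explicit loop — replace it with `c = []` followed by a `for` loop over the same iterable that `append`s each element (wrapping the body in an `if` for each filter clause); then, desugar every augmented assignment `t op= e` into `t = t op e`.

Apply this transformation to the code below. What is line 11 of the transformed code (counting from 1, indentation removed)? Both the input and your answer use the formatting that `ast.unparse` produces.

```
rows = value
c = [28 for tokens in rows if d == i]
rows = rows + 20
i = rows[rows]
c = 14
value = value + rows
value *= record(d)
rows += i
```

Transformed code:
rows = value
c = []
for tokens in rows:
    if d == i:
        c.append(28)
rows = rows + 20
i = rows[rows]
c = 14
value = value + rows
value = value * record(d)
rows = rows + i

rows = rows + i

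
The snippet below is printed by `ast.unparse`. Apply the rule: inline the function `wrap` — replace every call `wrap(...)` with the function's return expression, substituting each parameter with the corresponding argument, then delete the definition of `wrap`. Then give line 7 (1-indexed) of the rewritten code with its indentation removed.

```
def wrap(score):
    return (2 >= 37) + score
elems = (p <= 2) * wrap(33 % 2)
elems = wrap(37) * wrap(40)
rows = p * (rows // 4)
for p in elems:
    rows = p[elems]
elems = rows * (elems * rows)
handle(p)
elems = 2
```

handle(p)

Transformed code:
elems = (p <= 2) * ((2 >= 37) + 33 % 2)
elems = ((2 >= 37) + 37) * ((2 >= 37) + 40)
rows = p * (rows // 4)
for p in elems:
    rows = p[elems]
elems = rows * (elems * rows)
handle(p)
elems = 2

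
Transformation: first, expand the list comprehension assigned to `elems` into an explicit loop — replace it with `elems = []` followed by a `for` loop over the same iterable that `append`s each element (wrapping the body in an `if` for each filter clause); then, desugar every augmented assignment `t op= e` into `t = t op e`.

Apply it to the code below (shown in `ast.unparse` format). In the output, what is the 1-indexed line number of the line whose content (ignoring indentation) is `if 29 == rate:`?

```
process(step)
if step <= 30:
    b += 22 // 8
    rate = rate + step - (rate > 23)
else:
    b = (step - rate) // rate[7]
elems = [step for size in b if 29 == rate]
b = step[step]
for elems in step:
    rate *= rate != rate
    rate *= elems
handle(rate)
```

9

Transformed code:
process(step)
if step <= 30:
    b = b + 22 // 8
    rate = rate + step - (rate > 23)
else:
    b = (step - rate) // rate[7]
elems = []
for size in b:
    if 29 == rate:
        elems.append(step)
b = step[step]
for elems in step:
    rate = rate * (rate != rate)
    rate = rate * elems
handle(rate)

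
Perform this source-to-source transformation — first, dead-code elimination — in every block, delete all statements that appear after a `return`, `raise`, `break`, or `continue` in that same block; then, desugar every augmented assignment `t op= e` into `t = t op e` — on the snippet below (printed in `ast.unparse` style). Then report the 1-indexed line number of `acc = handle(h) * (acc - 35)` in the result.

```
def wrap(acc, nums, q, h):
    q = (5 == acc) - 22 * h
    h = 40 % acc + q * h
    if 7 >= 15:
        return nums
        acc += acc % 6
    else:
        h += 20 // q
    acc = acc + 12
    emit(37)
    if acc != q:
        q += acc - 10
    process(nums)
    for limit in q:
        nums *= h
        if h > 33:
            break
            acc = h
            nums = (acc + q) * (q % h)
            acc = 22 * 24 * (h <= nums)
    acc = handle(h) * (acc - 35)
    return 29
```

Transformed code:
def wrap(acc, nums, q, h):
    q = (5 == acc) - 22 * h
    h = 40 % acc + q * h
    if 7 >= 15:
        return nums
    else:
        h = h + 20 // q
    acc = acc + 12
    emit(37)
    if acc != q:
        q = q + (acc - 10)
    process(nums)
    for limit in q:
        nums = nums * h
        if h > 33:
            break
    acc = handle(h) * (acc - 35)
    return 29

17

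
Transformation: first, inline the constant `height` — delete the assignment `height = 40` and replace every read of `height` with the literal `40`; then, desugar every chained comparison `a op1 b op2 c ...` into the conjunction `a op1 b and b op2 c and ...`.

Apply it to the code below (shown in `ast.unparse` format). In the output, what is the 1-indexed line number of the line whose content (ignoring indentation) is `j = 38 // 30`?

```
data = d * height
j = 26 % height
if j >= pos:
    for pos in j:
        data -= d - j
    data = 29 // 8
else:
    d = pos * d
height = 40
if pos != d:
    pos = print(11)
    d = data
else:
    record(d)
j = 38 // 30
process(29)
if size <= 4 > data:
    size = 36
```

Transformed code:
data = d * 40
j = 26 % 40
if j >= pos:
    for pos in j:
        data -= d - j
    data = 29 // 8
else:
    d = pos * d
if pos != d:
    pos = print(11)
    d = data
else:
    record(d)
j = 38 // 30
process(29)
if size <= 4 and 4 > data:
    size = 36

14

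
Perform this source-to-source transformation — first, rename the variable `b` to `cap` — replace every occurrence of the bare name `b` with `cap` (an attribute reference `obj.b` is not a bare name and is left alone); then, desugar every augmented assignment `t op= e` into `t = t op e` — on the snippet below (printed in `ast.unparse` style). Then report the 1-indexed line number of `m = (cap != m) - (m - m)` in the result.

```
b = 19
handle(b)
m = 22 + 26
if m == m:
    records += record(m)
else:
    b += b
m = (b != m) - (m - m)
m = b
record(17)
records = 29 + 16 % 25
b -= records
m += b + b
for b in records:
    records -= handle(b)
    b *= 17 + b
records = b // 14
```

8

Transformed code:
cap = 19
handle(cap)
m = 22 + 26
if m == m:
    records = records + record(m)
else:
    cap = cap + cap
m = (cap != m) - (m - m)
m = cap
record(17)
records = 29 + 16 % 25
cap = cap - records
m = m + (cap + cap)
for cap in records:
    records = records - handle(cap)
    cap = cap * (17 + cap)
records = cap // 14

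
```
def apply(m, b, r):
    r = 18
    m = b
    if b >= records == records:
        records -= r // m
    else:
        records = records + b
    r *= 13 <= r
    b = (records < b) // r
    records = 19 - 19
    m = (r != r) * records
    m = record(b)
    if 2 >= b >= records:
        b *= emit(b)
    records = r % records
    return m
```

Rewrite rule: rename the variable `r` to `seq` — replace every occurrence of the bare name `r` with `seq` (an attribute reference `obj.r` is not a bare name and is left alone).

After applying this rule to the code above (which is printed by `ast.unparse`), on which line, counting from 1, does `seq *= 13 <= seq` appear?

Transformed code:
def apply(m, b, seq):
    seq = 18
    m = b
    if b >= records == records:
        records -= seq // m
    else:
        records = records + b
    seq *= 13 <= seq
    b = (records < b) // seq
    records = 19 - 19
    m = (seq != seq) * records
    m = record(b)
    if 2 >= b >= records:
        b *= emit(b)
    records = seq % records
    return m

8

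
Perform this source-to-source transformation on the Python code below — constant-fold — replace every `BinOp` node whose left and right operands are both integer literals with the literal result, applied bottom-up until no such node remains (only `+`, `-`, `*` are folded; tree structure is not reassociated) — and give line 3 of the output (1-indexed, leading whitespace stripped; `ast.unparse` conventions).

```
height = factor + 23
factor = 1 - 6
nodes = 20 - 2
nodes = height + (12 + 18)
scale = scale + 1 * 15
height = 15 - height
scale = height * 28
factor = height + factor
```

nodes = 18

Transformed code:
height = factor + 23
factor = -5
nodes = 18
nodes = height + 30
scale = scale + 15
height = 15 - height
scale = height * 28
factor = height + factor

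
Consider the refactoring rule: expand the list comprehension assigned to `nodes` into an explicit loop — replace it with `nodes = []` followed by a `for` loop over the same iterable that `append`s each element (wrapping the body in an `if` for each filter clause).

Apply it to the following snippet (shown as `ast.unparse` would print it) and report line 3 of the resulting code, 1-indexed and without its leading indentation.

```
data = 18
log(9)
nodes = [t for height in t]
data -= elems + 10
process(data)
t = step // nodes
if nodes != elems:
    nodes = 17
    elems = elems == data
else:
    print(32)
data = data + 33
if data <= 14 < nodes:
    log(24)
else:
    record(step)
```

Transformed code:
data = 18
log(9)
nodes = []
for height in t:
    nodes.append(t)
data -= elems + 10
process(data)
t = step // nodes
if nodes != elems:
    nodes = 17
    elems = elems == data
else:
    print(32)
data = data + 33
if data <= 14 < nodes:
    log(24)
else:
    record(step)

nodes = []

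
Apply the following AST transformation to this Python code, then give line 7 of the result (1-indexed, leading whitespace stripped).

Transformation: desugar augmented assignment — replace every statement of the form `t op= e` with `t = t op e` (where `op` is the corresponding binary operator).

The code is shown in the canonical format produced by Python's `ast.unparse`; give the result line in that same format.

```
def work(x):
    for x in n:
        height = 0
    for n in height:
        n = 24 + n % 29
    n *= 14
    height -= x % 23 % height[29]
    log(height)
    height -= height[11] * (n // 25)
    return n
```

Transformed code:
def work(x):
    for x in n:
        height = 0
    for n in height:
        n = 24 + n % 29
    n = n * 14
    height = height - x % 23 % height[29]
    log(height)
    height = height - height[11] * (n // 25)
    return n

height = height - x % 23 % height[29]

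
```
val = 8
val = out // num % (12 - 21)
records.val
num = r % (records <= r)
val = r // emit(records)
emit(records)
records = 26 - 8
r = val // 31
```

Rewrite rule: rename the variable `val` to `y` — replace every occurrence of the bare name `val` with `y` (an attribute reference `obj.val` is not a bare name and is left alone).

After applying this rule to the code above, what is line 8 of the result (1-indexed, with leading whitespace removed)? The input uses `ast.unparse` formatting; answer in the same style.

r = y // 31

Transformed code:
y = 8
y = out // num % (12 - 21)
records.val
num = r % (records <= r)
y = r // emit(records)
emit(records)
records = 26 - 8
r = y // 31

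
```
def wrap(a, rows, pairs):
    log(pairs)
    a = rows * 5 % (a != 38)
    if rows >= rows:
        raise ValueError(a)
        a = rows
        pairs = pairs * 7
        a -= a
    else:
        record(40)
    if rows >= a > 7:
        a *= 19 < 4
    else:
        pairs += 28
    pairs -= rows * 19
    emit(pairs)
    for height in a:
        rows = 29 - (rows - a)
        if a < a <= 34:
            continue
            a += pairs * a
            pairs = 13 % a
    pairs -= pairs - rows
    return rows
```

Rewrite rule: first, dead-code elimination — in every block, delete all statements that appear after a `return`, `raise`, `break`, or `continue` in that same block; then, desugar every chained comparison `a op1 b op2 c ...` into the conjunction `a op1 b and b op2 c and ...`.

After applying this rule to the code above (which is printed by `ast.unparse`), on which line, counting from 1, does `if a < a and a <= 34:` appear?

16

Transformed code:
def wrap(a, rows, pairs):
    log(pairs)
    a = rows * 5 % (a != 38)
    if rows >= rows:
        raise ValueError(a)
    else:
        record(40)
    if rows >= a and a > 7:
        a *= 19 < 4
    else:
        pairs += 28
    pairs -= rows * 19
    emit(pairs)
    for height in a:
        rows = 29 - (rows - a)
        if a < a and a <= 34:
            continue
    pairs -= pairs - rows
    return rows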